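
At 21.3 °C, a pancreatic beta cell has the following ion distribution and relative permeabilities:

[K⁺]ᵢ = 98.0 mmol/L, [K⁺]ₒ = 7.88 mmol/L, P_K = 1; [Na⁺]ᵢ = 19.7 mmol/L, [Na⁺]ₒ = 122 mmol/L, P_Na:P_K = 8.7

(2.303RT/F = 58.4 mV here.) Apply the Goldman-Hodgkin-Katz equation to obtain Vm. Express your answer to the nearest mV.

35 mV

Vm = 58.4 · log₁₀[(Σ P·[cation]ₒ + Σ P·[anion]ᵢ) / (Σ P·[cation]ᵢ + Σ P·[anion]ₒ)]
Numerator = 1×7.88 + 8.7×122 = 1069
Denominator = 1×98.0 + 8.7×19.7 = 269.4
Vm = 58.4 · log₁₀(3.9693) = 58.4 × (0.5987) = 34.96 mV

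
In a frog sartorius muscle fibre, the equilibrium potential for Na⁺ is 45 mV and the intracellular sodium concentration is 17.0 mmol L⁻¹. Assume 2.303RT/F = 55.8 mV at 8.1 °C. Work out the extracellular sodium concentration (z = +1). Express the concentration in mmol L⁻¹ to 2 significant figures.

Nernst: E = (55.8/1) · log₁₀([out]/[in]), so log₁₀([out]/[in]) = 45.0 × 1 / 55.8 = 0.8065.
[out]/[in] = 10^(0.8065) = 6.404.
[out] = 6.404 × 17.0 = 108.9 mmol L⁻¹.

110 mmol L⁻¹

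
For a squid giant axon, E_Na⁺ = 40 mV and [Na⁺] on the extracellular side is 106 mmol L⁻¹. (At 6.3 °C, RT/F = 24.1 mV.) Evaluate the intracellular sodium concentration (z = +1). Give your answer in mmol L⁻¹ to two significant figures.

20 mmol L⁻¹

Nernst: E = (24.1/1) · ln([out]/[in]), so ln([out]/[in]) = 40.0 × 1 / 24.1 = 1.6598.
[out]/[in] = e^(1.6598) = 5.258.
[in] = 106 / 5.258 = 20.16 mmol L⁻¹.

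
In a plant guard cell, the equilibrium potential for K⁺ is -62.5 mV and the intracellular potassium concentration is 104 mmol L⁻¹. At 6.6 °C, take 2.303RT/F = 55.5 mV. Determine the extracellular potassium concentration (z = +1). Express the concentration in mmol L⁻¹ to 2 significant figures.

Nernst: E = (55.5/1) · log₁₀([out]/[in]), so log₁₀([out]/[in]) = -62.5 × 1 / 55.5 = -1.1261.
[out]/[in] = 10^(-1.1261) = 0.0748.
[out] = 0.0748 × 104 = 7.779 mmol L⁻¹.

7.8 mmol L⁻¹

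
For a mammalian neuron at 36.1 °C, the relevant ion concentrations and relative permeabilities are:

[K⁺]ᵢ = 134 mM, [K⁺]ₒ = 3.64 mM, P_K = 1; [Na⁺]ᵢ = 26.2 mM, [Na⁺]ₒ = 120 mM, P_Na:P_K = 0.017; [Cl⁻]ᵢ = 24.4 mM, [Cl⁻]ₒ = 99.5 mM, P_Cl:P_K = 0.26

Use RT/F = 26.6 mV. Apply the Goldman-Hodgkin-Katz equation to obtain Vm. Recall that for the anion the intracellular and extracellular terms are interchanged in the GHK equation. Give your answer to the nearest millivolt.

Vm = 26.6 · ln[(Σ P·[cation]ₒ + Σ P·[anion]ᵢ) / (Σ P·[cation]ᵢ + Σ P·[anion]ₒ)]
Numerator = 1×3.64 + 0.017×120 + 0.26×24.4 = 12.02
Denominator = 1×134 + 0.017×26.2 + 0.26×99.5 = 160.3
Vm = 26.6 · ln(0.075002) = 26.6 × (-2.5902) = -68.90 mV

-69 mV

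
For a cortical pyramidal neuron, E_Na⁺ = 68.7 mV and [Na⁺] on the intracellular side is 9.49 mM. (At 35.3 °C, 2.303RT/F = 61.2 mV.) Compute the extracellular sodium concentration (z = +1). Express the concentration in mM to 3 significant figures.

126 mM

Nernst: E = (61.2/1) · log₁₀([out]/[in]), so log₁₀([out]/[in]) = 68.7 × 1 / 61.2 = 1.1225.
[out]/[in] = 10^(1.1225) = 13.26.
[out] = 13.26 × 9.49 = 125.8 mM.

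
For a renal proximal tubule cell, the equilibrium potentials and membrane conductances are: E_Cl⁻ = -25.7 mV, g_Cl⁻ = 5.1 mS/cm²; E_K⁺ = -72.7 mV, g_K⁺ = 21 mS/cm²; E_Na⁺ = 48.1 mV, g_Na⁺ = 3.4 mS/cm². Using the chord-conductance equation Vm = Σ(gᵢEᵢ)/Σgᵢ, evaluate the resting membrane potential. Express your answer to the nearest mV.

Σ gᵢEᵢ = 5.1·(-25.7) + 21·(-72.7) + 3.4·(48.1) = -1494.23
Σ gᵢ = 5.1 + 21 + 3.4 = 29.5
Vm = -1494.23 / 29.5 = -50.65 mV

-51 mV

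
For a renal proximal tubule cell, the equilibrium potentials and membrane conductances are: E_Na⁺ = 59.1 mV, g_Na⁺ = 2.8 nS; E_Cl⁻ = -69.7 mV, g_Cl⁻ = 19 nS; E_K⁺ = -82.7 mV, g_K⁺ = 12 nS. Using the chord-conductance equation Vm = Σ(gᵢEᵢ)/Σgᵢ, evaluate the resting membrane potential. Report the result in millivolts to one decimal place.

Σ gᵢEᵢ = 2.8·(59.1) + 19·(-69.7) + 12·(-82.7) = -2151.22
Σ gᵢ = 2.8 + 19 + 12 = 33.8
Vm = -2151.22 / 33.8 = -63.65 mV

-63.6 mV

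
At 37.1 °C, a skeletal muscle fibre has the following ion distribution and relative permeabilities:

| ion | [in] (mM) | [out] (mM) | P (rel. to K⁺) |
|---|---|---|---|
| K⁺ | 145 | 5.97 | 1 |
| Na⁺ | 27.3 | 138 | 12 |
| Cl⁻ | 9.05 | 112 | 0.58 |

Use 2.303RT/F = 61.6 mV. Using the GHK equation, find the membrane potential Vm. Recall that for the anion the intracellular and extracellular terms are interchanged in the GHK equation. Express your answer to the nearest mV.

30 mV

Vm = 61.6 · log₁₀[(Σ P·[cation]ₒ + Σ P·[anion]ᵢ) / (Σ P·[cation]ᵢ + Σ P·[anion]ₒ)]
Numerator = 1×5.97 + 12×138 + 0.58×9.05 = 1667
Denominator = 1×145 + 12×27.3 + 0.58×112 = 537.6
Vm = 61.6 · log₁₀(3.1015) = 61.6 × (0.4916) = 30.28 mV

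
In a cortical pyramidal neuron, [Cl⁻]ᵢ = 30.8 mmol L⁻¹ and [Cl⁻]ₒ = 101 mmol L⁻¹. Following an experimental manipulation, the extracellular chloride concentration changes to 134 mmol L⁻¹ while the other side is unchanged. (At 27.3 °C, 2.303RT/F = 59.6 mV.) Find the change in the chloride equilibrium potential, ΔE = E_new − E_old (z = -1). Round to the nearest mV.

-7 mV

E_old = (59.6/-1)·log₁₀(101/30.8) = -30.74 mV
E_new = (59.6/-1)·log₁₀(134/30.8) = -38.06 mV
ΔE = -38.06 − (-30.74) = -7.32 mV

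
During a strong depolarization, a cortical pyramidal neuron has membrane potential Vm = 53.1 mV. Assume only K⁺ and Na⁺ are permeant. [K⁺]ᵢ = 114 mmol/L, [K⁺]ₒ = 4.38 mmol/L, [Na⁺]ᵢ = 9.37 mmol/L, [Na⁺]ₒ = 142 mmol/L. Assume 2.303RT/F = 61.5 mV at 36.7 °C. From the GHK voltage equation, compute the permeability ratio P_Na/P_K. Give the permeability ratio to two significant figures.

Let α = P_Na/P_K. GHK: Vm = 61.5·log₁₀[(Kₒ + α·Naₒ)/(Kᵢ + α·Naᵢ)].
10^(Vm/61.5) = 10^(53.1/61.5) = 7.3015
So 7.3015·(Kᵢ + α·Naᵢ) = Kₒ + α·Naₒ → α = (7.3015·114.0 − 4.38) / (142.0 − 7.3015·9.37)
α = (832.4 − 4.38) / (142.0 − 68.42) = 828/73.58 = 11.25

11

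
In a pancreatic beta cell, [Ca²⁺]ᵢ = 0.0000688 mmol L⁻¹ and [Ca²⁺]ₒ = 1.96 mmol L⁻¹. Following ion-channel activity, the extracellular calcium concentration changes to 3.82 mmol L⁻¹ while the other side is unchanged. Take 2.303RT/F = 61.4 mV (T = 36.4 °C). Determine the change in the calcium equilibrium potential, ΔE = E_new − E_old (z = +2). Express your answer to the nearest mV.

9 mV

E_old = (61.4/2)·log₁₀(1.96/0.0000688) = 136.76 mV
E_new = (61.4/2)·log₁₀(3.82/0.0000688) = 145.66 mV
ΔE = 145.66 − (136.76) = 8.90 mV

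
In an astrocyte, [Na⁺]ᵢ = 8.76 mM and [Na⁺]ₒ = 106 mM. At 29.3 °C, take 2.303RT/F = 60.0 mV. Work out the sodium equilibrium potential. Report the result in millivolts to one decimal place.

E = (60.0/z) · log₁₀([Na⁺]_out/[Na⁺]_in) with z = +1.
= (60.0/1) · log₁₀(106/8.76) = 60.00 · log₁₀(12.1)
= 60.00 · (1.0828) = 64.97 mV

65.0 mV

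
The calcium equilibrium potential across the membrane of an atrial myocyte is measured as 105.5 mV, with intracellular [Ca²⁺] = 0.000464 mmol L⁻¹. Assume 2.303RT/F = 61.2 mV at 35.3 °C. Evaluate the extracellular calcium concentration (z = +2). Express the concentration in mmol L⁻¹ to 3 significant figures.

1.30 mmol L⁻¹

Nernst: E = (61.2/2) · log₁₀([out]/[in]), so log₁₀([out]/[in]) = 105.5 × 2 / 61.2 = 3.4477.
[out]/[in] = 10^(3.4477) = 2804.
[out] = 2804 × 0.000464 = 1.301 mmol L⁻¹.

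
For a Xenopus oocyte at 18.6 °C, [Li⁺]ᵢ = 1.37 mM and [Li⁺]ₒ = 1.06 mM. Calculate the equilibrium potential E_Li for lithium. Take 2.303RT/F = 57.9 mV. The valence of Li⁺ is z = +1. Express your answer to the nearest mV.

-6 mV

E = (57.9/z) · log₁₀([Li⁺]_out/[Li⁺]_in) with z = +1.
= (57.9/1) · log₁₀(1.06/1.37) = 57.90 · log₁₀(0.7737)
= 57.90 · (-0.1114) = -6.45 mV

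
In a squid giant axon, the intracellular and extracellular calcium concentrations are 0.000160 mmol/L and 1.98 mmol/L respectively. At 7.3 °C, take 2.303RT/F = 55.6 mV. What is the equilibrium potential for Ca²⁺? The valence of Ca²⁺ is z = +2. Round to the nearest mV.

114 mV

E = (55.6/z) · log₁₀([Ca²⁺]_out/[Ca²⁺]_in) with z = +2.
= (55.6/2) · log₁₀(1.98/0.000160) = 27.80 · log₁₀(1.237e+04)
= 27.80 · (4.0925) = 113.77 mV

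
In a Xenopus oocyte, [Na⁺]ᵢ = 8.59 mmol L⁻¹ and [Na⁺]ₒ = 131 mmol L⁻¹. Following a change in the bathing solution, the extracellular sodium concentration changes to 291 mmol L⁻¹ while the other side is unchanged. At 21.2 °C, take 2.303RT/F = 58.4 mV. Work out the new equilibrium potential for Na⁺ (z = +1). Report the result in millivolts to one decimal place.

89.3 mV

After the shift: [Na⁺]_out = 291, [Na⁺]_in = 8.59 mmol L⁻¹.
E_new = (58.4/1)·log₁₀(291/8.59) = 58.40 · (1.5299) = 89.35 mV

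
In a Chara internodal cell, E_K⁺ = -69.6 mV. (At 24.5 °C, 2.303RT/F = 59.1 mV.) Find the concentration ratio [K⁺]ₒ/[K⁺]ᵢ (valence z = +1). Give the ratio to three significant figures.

0.0664

log₁₀([out]/[in]) = E·z/(59.1) = -69.6 × 1 / 59.1 = -1.1777
[out]/[in] = 10^(-1.1777) = 0.06643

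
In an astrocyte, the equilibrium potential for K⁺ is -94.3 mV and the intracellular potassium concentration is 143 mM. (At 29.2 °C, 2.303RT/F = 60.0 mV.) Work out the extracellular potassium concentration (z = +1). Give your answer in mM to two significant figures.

3.8 mM

Nernst: E = (60.0/1) · log₁₀([out]/[in]), so log₁₀([out]/[in]) = -94.3 × 1 / 60.0 = -1.5717.
[out]/[in] = 10^(-1.5717) = 0.02681.
[out] = 0.02681 × 143 = 3.834 mM.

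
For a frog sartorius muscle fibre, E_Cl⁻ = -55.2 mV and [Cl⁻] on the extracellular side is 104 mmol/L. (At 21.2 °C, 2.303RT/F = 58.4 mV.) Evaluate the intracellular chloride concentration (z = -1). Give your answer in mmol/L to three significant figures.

Nernst: E = (58.4/-1) · log₁₀([out]/[in]), so log₁₀([out]/[in]) = -55.2 × -1 / 58.4 = 0.9452.
[out]/[in] = 10^(0.9452) = 8.815.
[in] = 104 / 8.815 = 11.8 mmol/L.

11.8 mmol/L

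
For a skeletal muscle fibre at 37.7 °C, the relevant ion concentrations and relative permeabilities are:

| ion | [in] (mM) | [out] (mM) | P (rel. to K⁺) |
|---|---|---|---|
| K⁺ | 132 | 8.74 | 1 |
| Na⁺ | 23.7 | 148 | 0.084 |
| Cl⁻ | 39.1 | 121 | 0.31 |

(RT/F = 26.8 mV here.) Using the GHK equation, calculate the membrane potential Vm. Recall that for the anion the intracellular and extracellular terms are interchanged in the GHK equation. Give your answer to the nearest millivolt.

Vm = 26.8 · ln[(Σ P·[cation]ₒ + Σ P·[anion]ᵢ) / (Σ P·[cation]ᵢ + Σ P·[anion]ₒ)]
Numerator = 1×8.74 + 0.084×148 + 0.31×39.1 = 33.29
Denominator = 1×132 + 0.084×23.7 + 0.31×121 = 171.5
Vm = 26.8 · ln(0.19413) = 26.8 × (-1.6392) = -43.93 mV

-44 mV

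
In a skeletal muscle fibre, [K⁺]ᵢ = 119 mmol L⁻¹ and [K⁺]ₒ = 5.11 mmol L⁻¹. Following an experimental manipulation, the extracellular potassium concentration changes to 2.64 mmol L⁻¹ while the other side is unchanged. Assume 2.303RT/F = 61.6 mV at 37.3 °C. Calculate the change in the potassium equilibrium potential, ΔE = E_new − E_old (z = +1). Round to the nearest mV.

-18 mV

E_old = (61.6/1)·log₁₀(5.11/119) = -84.21 mV
E_new = (61.6/1)·log₁₀(2.64/119) = -101.88 mV
ΔE = -101.88 − (-84.21) = -17.67 mV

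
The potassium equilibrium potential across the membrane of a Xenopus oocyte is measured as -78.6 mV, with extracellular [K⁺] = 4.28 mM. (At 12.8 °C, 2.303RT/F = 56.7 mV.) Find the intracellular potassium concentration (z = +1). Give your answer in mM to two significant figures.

100 mM

Nernst: E = (56.7/1) · log₁₀([out]/[in]), so log₁₀([out]/[in]) = -78.6 × 1 / 56.7 = -1.3862.
[out]/[in] = 10^(-1.3862) = 0.04109.
[in] = 4.28 / 0.04109 = 104.2 mM.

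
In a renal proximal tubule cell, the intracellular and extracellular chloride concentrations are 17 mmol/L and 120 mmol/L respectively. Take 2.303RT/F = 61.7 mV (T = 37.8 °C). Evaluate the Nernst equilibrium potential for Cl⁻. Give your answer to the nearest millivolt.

E = (61.7/z) · log₁₀([Cl⁻]_out/[Cl⁻]_in) with z = -1.
For an anion, dividing by z = -1 reverses the sign.
= (61.7/-1) · log₁₀(120/17) = -61.70 · log₁₀(7.059)
= -61.70 · (0.8487) = -52.37 mV

-52 mV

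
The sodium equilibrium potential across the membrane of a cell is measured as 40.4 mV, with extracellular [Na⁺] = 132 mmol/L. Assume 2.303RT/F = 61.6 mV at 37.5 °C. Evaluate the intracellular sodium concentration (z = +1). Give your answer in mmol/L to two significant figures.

Nernst: E = (61.6/1) · log₁₀([out]/[in]), so log₁₀([out]/[in]) = 40.4 × 1 / 61.6 = 0.6558.
[out]/[in] = 10^(0.6558) = 4.527.
[in] = 132 / 4.527 = 29.16 mmol/L.

29 mmol/L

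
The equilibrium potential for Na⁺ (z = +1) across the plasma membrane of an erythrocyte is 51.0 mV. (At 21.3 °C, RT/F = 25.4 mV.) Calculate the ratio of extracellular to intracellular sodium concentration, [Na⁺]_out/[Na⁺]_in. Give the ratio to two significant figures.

ln([out]/[in]) = E·z/(25.4) = 51.0 × 1 / 25.4 = 2.0079
[out]/[in] = e^(2.0079) = 7.447

7.4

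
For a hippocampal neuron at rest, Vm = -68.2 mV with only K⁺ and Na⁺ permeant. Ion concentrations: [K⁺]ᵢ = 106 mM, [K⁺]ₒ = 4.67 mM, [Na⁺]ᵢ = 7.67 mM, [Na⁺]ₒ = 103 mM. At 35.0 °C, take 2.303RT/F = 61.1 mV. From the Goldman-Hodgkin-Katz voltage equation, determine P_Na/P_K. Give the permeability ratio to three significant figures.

0.0336

Let α = P_Na/P_K. GHK: Vm = 61.1·log₁₀[(Kₒ + α·Naₒ)/(Kᵢ + α·Naᵢ)].
10^(Vm/61.1) = 10^(-68.2/61.1) = 0.076524
So 0.076524·(Kᵢ + α·Naᵢ) = Kₒ + α·Naₒ → α = (0.076524·106.0 − 4.67) / (103.0 − 0.076524·7.67)
α = (8.112 − 4.67) / (103.0 − 0.5869) = 3.442/102.4 = 0.0336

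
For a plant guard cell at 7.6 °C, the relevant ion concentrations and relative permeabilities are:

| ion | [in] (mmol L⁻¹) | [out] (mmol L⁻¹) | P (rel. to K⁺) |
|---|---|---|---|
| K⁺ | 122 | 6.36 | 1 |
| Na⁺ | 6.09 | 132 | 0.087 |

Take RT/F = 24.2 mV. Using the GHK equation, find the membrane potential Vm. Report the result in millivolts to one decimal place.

-46.6 mV

Vm = 24.2 · ln[(Σ P·[cation]ₒ + Σ P·[anion]ᵢ) / (Σ P·[cation]ᵢ + Σ P·[anion]ₒ)]
Numerator = 1×6.36 + 0.087×132 = 17.84
Denominator = 1×122 + 0.087×6.09 = 122.5
Vm = 24.2 · ln(0.14563) = 24.2 × (-1.9267) = -46.63 mV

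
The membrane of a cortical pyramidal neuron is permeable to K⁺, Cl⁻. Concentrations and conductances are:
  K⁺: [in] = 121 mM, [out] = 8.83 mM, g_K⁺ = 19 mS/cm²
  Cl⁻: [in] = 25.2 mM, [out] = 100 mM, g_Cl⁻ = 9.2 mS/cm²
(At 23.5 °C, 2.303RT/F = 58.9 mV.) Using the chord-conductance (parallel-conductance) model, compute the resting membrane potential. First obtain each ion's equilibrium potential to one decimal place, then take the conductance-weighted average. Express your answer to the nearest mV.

E_K⁺ = (58.9/1)·log₁₀(8.83/121) = -67.0 mV
E_Cl⁻ = (58.9/-1)·log₁₀(100/25.2) = -35.3 mV
Vm = (Σ gᵢEᵢ)/(Σ gᵢ) = (19·-67.0 + 9.2·-35.3) / (19 + 9.2)
= -1597.76 / 28.2 = -56.66 mV

-57 mV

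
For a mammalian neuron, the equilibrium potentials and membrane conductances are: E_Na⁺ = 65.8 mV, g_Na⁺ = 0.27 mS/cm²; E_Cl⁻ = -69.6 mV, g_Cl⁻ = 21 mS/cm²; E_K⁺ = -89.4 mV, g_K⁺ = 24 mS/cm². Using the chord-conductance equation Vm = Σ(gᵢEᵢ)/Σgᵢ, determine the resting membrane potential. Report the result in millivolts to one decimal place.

Σ gᵢEᵢ = 0.27·(65.8) + 21·(-69.6) + 24·(-89.4) = -3589.43
Σ gᵢ = 0.27 + 21 + 24 = 45.27
Vm = -3589.43 / 45.27 = -79.29 mV

-79.3 mV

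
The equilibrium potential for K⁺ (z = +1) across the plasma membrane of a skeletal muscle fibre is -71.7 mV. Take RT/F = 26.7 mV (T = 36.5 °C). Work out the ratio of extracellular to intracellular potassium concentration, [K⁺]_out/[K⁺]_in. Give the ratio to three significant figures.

ln([out]/[in]) = E·z/(26.7) = -71.7 × 1 / 26.7 = -2.6854
[out]/[in] = e^(-2.6854) = 0.06819

0.0682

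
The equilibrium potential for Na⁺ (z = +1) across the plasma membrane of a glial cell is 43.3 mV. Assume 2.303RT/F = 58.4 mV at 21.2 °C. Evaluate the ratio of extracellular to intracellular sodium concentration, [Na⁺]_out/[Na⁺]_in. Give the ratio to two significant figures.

log₁₀([out]/[in]) = E·z/(58.4) = 43.3 × 1 / 58.4 = 0.7414
[out]/[in] = 10^(0.7414) = 5.514

5.5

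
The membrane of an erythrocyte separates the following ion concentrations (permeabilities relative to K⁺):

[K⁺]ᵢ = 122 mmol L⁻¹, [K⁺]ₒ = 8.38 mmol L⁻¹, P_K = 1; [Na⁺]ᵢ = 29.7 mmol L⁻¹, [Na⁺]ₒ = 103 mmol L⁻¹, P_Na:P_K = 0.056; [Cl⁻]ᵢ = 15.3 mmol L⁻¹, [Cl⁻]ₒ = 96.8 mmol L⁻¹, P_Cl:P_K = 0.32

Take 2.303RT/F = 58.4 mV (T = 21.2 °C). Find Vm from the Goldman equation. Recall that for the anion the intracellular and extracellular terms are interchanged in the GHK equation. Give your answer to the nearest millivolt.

Vm = 58.4 · log₁₀[(Σ P·[cation]ₒ + Σ P·[anion]ᵢ) / (Σ P·[cation]ᵢ + Σ P·[anion]ₒ)]
Numerator = 1×8.38 + 0.056×103 + 0.32×15.3 = 19.04
Denominator = 1×122 + 0.056×29.7 + 0.32×96.8 = 154.6
Vm = 58.4 · log₁₀(0.12315) = 58.4 × (-0.9096) = -53.12 mV

-53 mV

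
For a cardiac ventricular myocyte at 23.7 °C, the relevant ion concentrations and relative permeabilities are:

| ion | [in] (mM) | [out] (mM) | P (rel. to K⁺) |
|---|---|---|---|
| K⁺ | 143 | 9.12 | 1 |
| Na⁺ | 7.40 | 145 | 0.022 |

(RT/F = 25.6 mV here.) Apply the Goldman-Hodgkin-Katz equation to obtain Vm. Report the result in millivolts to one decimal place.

Vm = 25.6 · ln[(Σ P·[cation]ₒ + Σ P·[anion]ᵢ) / (Σ P·[cation]ᵢ + Σ P·[anion]ₒ)]
Numerator = 1×9.12 + 0.022×145 = 12.31
Denominator = 1×143 + 0.022×7.40 = 143.2
Vm = 25.6 · ln(0.085986) = 25.6 × (-2.4536) = -62.81 mV

-62.8 mV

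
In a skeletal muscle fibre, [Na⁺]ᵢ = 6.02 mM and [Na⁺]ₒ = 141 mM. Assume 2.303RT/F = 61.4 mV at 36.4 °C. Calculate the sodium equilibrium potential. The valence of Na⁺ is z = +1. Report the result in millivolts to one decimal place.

84.1 mV

E = (61.4/z) · log₁₀([Na⁺]_out/[Na⁺]_in) with z = +1.
= (61.4/1) · log₁₀(141/6.02) = 61.40 · log₁₀(23.42)
= 61.40 · (1.3696) = 84.09 mV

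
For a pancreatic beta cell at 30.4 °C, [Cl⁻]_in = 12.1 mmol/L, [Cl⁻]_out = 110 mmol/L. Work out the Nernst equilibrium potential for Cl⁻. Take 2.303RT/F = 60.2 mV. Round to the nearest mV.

E = (60.2/z) · log₁₀([Cl⁻]_out/[Cl⁻]_in) with z = -1.
For an anion, dividing by z = -1 reverses the sign.
= (60.2/-1) · log₁₀(110/12.1) = -60.20 · log₁₀(9.091)
= -60.20 · (0.9586) = -57.71 mV

-58 mV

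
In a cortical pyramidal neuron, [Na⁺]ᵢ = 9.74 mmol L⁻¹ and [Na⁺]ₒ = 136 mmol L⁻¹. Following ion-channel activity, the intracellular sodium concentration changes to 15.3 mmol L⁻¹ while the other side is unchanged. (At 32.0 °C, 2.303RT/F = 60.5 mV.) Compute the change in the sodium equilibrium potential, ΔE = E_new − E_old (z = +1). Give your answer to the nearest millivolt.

-12 mV

E_old = (60.5/1)·log₁₀(136/9.74) = 69.27 mV
E_new = (60.5/1)·log₁₀(136/15.3) = 57.41 mV
ΔE = 57.41 − (69.27) = -11.87 mV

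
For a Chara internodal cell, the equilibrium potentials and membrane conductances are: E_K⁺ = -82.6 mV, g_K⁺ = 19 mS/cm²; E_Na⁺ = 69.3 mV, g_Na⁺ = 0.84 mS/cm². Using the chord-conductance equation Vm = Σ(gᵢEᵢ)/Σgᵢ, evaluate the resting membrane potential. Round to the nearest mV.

Σ gᵢEᵢ = 19·(-82.6) + 0.84·(69.3) = -1511.19
Σ gᵢ = 19 + 0.84 = 19.84
Vm = -1511.19 / 19.84 = -76.17 mV

-76 mV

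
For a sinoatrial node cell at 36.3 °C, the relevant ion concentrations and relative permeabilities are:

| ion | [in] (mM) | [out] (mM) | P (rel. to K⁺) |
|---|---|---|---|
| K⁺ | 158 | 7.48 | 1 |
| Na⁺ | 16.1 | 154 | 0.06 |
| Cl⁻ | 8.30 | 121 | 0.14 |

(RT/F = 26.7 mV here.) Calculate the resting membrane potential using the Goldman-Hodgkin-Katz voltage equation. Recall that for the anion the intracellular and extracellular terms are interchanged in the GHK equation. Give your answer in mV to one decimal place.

Vm = 26.7 · ln[(Σ P·[cation]ₒ + Σ P·[anion]ᵢ) / (Σ P·[cation]ᵢ + Σ P·[anion]ₒ)]
Numerator = 1×7.48 + 0.06×154 + 0.14×8.30 = 17.88
Denominator = 1×158 + 0.06×16.1 + 0.14×121 = 175.9
Vm = 26.7 · ln(0.10166) = 26.7 × (-2.2862) = -61.04 mV

-61.0 mV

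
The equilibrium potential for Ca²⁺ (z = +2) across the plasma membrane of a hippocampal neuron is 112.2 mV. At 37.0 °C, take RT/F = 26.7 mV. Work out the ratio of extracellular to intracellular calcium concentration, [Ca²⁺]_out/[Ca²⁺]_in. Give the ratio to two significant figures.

ln([out]/[in]) = E·z/(26.7) = 112.2 × 2 / 26.7 = 8.4045
[out]/[in] = e^(8.4045) = 4467

4500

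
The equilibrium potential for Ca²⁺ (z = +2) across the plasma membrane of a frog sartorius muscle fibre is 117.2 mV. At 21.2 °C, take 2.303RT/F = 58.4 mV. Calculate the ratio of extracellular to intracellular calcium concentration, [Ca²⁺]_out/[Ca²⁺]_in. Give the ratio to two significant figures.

10000

log₁₀([out]/[in]) = E·z/(58.4) = 117.2 × 2 / 58.4 = 4.0137
[out]/[in] = 10^(4.0137) = 1.032e+04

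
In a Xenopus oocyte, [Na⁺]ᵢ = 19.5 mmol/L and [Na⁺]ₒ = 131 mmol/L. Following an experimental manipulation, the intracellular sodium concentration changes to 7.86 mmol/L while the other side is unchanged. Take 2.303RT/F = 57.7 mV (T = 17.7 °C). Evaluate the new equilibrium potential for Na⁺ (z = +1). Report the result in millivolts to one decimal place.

After the shift: [Na⁺]_out = 131, [Na⁺]_in = 7.86 mmol/L.
E_new = (57.7/1)·log₁₀(131/7.86) = 57.70 · (1.2218) = 70.50 mV

70.5 mV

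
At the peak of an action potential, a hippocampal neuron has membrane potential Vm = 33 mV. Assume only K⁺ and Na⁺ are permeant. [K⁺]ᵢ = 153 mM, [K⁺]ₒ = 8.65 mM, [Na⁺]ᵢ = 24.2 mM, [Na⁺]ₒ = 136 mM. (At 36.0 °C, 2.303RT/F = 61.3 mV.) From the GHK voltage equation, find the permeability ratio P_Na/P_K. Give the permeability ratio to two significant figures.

Let α = P_Na/P_K. GHK: Vm = 61.3·log₁₀[(Kₒ + α·Naₒ)/(Kᵢ + α·Naᵢ)].
10^(Vm/61.3) = 10^(33.0/61.3) = 3.4541
So 3.4541·(Kᵢ + α·Naᵢ) = Kₒ + α·Naₒ → α = (3.4541·153.0 − 8.65) / (136.0 − 3.4541·24.2)
α = (528.5 − 8.65) / (136.0 − 83.59) = 519.8/52.41 = 9.918

9.9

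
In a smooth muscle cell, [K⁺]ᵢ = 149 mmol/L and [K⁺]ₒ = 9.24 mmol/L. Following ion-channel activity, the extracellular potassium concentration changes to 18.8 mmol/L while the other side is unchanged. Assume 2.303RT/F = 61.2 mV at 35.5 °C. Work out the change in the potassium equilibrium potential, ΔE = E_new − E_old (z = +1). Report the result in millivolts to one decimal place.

18.9 mV

E_old = (61.2/1)·log₁₀(9.24/149) = -73.90 mV
E_new = (61.2/1)·log₁₀(18.8/149) = -55.02 mV
ΔE = -55.02 − (-73.90) = 18.88 mV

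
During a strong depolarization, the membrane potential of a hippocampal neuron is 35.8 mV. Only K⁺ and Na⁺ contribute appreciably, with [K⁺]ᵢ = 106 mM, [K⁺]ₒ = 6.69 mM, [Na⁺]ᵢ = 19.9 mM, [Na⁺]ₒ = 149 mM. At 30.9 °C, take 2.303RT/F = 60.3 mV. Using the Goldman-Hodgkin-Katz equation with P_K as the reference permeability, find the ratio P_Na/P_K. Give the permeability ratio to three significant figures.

5.77

Let α = P_Na/P_K. GHK: Vm = 60.3·log₁₀[(Kₒ + α·Naₒ)/(Kᵢ + α·Naᵢ)].
10^(Vm/60.3) = 10^(35.8/60.3) = 3.9237
So 3.9237·(Kᵢ + α·Naᵢ) = Kₒ + α·Naₒ → α = (3.9237·106.0 − 6.69) / (149.0 − 3.9237·19.9)
α = (415.9 − 6.69) / (149.0 − 78.08) = 409.2/70.92 = 5.77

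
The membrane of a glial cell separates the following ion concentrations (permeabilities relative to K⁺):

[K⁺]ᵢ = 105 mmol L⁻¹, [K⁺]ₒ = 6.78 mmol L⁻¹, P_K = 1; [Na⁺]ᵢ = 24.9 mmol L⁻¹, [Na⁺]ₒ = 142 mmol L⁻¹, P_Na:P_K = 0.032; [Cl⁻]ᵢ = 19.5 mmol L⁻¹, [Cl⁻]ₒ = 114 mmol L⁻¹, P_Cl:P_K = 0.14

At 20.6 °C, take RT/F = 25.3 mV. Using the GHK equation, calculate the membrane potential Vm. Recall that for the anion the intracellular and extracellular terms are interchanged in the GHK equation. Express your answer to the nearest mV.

Vm = 25.3 · ln[(Σ P·[cation]ₒ + Σ P·[anion]ᵢ) / (Σ P·[cation]ᵢ + Σ P·[anion]ₒ)]
Numerator = 1×6.78 + 0.032×142 + 0.14×19.5 = 14.05
Denominator = 1×105 + 0.032×24.9 + 0.14×114 = 121.8
Vm = 25.3 · ln(0.11543) = 25.3 × (-2.1591) = -54.63 mV

-55 mV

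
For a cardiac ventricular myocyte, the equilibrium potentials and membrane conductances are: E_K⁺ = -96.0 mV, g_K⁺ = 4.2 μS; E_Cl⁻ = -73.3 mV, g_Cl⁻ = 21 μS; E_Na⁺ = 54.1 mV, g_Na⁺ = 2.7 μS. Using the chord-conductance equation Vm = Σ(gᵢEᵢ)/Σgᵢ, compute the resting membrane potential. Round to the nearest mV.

Σ gᵢEᵢ = 4.2·(-96.0) + 21·(-73.3) + 2.7·(54.1) = -1796.43
Σ gᵢ = 4.2 + 21 + 2.7 = 27.9
Vm = -1796.43 / 27.9 = -64.39 mV

-64 mV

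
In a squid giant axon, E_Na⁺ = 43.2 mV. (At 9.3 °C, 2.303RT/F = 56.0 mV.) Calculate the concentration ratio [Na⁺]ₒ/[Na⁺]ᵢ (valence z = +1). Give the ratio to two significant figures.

log₁₀([out]/[in]) = E·z/(56.0) = 43.2 × 1 / 56.0 = 0.7714
[out]/[in] = 10^(0.7714) = 5.908

5.9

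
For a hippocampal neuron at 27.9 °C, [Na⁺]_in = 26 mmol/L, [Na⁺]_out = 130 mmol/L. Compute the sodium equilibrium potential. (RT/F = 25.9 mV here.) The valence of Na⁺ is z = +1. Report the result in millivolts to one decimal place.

41.7 mV

E = (25.9/z) · ln([Na⁺]_out/[Na⁺]_in) with z = +1.
= (25.9/1) · ln(130/26) = 25.90 · ln(5)
= 25.90 · (1.6094) = 41.68 mV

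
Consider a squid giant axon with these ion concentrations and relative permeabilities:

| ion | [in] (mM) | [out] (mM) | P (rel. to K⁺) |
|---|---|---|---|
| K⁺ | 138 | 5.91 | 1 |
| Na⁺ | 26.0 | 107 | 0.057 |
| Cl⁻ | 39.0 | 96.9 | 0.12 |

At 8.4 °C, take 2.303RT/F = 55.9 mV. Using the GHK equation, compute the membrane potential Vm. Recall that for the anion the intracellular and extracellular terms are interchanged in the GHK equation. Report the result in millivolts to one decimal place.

Vm = 55.9 · log₁₀[(Σ P·[cation]ₒ + Σ P·[anion]ᵢ) / (Σ P·[cation]ᵢ + Σ P·[anion]ₒ)]
Numerator = 1×5.91 + 0.057×107 + 0.12×39.0 = 16.69
Denominator = 1×138 + 0.057×26.0 + 0.12×96.9 = 151.1
Vm = 55.9 · log₁₀(0.11044) = 55.9 × (-0.9569) = -53.49 mV

-53.5 mV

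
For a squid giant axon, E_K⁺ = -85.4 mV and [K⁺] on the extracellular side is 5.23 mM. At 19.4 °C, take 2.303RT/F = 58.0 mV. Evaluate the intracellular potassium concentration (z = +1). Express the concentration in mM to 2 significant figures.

Nernst: E = (58.0/1) · log₁₀([out]/[in]), so log₁₀([out]/[in]) = -85.4 × 1 / 58.0 = -1.4724.
[out]/[in] = 10^(-1.4724) = 0.0337.
[in] = 5.23 / 0.0337 = 155.2 mM.

160 mM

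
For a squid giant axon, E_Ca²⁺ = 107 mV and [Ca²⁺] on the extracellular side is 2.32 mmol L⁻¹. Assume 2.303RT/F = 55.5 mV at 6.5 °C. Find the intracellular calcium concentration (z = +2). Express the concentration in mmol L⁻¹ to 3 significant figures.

0.000323 mmol L⁻¹

Nernst: E = (55.5/2) · log₁₀([out]/[in]), so log₁₀([out]/[in]) = 107.0 × 2 / 55.5 = 3.8559.
[out]/[in] = 10^(3.8559) = 7176.
[in] = 2.32 / 7176 = 0.0003233 mmol L⁻¹.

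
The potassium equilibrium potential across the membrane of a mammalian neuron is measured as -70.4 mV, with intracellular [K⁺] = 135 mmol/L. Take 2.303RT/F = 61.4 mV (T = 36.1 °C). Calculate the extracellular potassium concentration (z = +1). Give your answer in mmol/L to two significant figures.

Nernst: E = (61.4/1) · log₁₀([out]/[in]), so log₁₀([out]/[in]) = -70.4 × 1 / 61.4 = -1.1466.
[out]/[in] = 10^(-1.1466) = 0.07135.
[out] = 0.07135 × 135 = 9.633 mmol/L.

9.6 mmol/L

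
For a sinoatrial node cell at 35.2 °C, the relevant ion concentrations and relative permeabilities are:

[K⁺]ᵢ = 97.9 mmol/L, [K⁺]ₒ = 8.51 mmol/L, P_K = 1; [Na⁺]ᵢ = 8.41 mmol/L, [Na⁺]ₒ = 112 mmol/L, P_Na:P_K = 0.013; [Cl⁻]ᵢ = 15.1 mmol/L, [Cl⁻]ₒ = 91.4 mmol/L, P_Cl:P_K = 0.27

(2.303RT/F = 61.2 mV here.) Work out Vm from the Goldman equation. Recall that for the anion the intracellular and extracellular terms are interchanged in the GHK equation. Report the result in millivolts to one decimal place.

-57.6 mV

Vm = 61.2 · log₁₀[(Σ P·[cation]ₒ + Σ P·[anion]ᵢ) / (Σ P·[cation]ᵢ + Σ P·[anion]ₒ)]
Numerator = 1×8.51 + 0.013×112 + 0.27×15.1 = 14.04
Denominator = 1×97.9 + 0.013×8.41 + 0.27×91.4 = 122.7
Vm = 61.2 · log₁₀(0.11446) = 61.2 × (-0.9413) = -57.61 mV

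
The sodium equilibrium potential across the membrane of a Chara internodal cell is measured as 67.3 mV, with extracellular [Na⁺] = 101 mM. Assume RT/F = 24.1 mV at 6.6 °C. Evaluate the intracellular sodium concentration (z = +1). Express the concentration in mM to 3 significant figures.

6.19 mM

Nernst: E = (24.1/1) · ln([out]/[in]), so ln([out]/[in]) = 67.3 × 1 / 24.1 = 2.7925.
[out]/[in] = e^(2.7925) = 16.32.
[in] = 101 / 16.32 = 6.188 mM.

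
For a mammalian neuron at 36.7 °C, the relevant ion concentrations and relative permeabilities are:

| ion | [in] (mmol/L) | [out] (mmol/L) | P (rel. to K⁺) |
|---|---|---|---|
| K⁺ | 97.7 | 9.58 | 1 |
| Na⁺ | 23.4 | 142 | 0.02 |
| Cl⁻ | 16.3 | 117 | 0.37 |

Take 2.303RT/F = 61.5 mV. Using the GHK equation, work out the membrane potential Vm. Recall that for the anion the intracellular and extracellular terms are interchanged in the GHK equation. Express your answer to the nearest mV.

Vm = 61.5 · log₁₀[(Σ P·[cation]ₒ + Σ P·[anion]ᵢ) / (Σ P·[cation]ᵢ + Σ P·[anion]ₒ)]
Numerator = 1×9.58 + 0.02×142 + 0.37×16.3 = 18.45
Denominator = 1×97.7 + 0.02×23.4 + 0.37×117 = 141.5
Vm = 61.5 · log₁₀(0.13043) = 61.5 × (-0.8846) = -54.40 mV

-54 mV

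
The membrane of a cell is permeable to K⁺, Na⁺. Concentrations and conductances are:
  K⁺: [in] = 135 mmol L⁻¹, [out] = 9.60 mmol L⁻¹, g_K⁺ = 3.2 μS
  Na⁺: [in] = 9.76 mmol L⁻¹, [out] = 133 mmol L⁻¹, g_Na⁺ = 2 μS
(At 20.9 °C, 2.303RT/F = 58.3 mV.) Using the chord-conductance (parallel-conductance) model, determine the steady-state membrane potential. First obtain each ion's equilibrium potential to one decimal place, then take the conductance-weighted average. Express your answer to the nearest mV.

E_K⁺ = (58.3/1)·log₁₀(9.60/135) = -66.9 mV
E_Na⁺ = (58.3/1)·log₁₀(133/9.76) = 66.1 mV
Vm = (Σ gᵢEᵢ)/(Σ gᵢ) = (3.2·-66.9 + 2·66.1) / (3.2 + 2)
= -81.88 / 5.2 = -15.75 mV

-16 mV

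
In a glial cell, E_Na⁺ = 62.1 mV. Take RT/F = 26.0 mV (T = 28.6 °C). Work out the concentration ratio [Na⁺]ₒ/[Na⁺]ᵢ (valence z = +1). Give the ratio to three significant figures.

10.9

ln([out]/[in]) = E·z/(26.0) = 62.1 × 1 / 26.0 = 2.3885
[out]/[in] = e^(2.3885) = 10.9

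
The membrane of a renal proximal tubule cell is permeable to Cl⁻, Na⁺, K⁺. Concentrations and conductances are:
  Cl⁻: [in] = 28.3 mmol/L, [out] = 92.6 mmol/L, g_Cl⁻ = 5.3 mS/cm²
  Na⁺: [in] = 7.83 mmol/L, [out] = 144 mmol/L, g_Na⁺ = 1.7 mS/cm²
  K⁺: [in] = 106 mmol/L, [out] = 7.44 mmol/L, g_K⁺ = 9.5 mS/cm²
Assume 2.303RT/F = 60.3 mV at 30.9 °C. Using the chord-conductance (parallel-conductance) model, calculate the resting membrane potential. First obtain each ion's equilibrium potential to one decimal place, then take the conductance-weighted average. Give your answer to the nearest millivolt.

E_Cl⁻ = (60.3/-1)·log₁₀(92.6/28.3) = -31.0 mV
E_Na⁺ = (60.3/1)·log₁₀(144/7.83) = 76.3 mV
E_K⁺ = (60.3/1)·log₁₀(7.44/106) = -69.6 mV
Vm = (Σ gᵢEᵢ)/(Σ gᵢ) = (5.3·-31.0 + 1.7·76.3 + 9.5·-69.6) / (5.3 + 1.7 + 9.5)
= -695.79 / 16.5 = -42.17 mV

-42 mV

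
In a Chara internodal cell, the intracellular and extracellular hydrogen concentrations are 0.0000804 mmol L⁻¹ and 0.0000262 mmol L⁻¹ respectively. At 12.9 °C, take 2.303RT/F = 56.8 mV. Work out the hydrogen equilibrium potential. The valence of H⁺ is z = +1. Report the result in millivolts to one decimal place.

-27.7 mV

E = (56.8/z) · log₁₀([H⁺]_out/[H⁺]_in) with z = +1.
= (56.8/1) · log₁₀(0.0000262/0.0000804) = 56.80 · log₁₀(0.3259)
= 56.80 · (-0.4870) = -27.66 mV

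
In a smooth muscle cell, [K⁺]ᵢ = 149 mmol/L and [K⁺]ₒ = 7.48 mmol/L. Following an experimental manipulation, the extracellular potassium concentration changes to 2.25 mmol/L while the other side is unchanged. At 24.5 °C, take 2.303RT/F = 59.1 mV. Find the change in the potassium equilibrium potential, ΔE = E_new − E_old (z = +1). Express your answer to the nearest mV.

E_old = (59.1/1)·log₁₀(7.48/149) = -76.79 mV
E_new = (59.1/1)·log₁₀(2.25/149) = -107.62 mV
ΔE = -107.62 − (-76.79) = -30.83 mV

-31 mV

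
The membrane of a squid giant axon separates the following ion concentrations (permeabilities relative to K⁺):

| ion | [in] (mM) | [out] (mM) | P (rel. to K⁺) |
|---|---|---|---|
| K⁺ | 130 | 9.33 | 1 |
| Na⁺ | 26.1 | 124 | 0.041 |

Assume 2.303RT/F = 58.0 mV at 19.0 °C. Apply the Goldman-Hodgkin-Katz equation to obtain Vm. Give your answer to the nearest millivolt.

-56 mV

Vm = 58.0 · log₁₀[(Σ P·[cation]ₒ + Σ P·[anion]ᵢ) / (Σ P·[cation]ᵢ + Σ P·[anion]ₒ)]
Numerator = 1×9.33 + 0.041×124 = 14.41
Denominator = 1×130 + 0.041×26.1 = 131.1
Vm = 58.0 · log₁₀(0.10997) = 58.0 × (-0.9587) = -55.61 mV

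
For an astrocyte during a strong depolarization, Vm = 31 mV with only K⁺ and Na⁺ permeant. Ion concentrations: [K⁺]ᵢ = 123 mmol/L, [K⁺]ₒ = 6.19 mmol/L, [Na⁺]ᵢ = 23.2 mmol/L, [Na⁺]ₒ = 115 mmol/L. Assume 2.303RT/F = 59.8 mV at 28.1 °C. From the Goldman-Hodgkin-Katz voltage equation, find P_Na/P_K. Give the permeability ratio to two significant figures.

10

Let α = P_Na/P_K. GHK: Vm = 59.8·log₁₀[(Kₒ + α·Naₒ)/(Kᵢ + α·Naᵢ)].
10^(Vm/59.8) = 10^(31.0/59.8) = 3.2991
So 3.2991·(Kᵢ + α·Naᵢ) = Kₒ + α·Naₒ → α = (3.2991·123.0 − 6.19) / (115.0 − 3.2991·23.2)
α = (405.8 − 6.19) / (115.0 − 76.54) = 399.6/38.46 = 10.39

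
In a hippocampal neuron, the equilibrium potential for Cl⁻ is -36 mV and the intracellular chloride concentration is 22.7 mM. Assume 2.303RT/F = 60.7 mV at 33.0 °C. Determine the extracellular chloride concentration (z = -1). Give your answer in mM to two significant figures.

Nernst: E = (60.7/-1) · log₁₀([out]/[in]), so log₁₀([out]/[in]) = -36.0 × -1 / 60.7 = 0.5931.
[out]/[in] = 10^(0.5931) = 3.918.
[out] = 3.918 × 22.7 = 88.94 mM.

89 mM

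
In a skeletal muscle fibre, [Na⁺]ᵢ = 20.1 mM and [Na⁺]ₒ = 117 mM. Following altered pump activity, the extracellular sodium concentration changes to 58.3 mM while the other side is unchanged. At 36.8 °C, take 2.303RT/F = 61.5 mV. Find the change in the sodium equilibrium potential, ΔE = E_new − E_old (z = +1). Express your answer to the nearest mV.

-19 mV

E_old = (61.5/1)·log₁₀(117/20.1) = 47.05 mV
E_new = (61.5/1)·log₁₀(58.3/20.1) = 28.44 mV
ΔE = 28.44 − (47.05) = -18.60 mV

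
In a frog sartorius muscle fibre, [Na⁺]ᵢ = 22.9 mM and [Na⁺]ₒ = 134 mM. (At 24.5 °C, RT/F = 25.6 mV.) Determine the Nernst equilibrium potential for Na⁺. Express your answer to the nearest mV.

E = (25.6/z) · ln([Na⁺]_out/[Na⁺]_in) with z = +1.
= (25.6/1) · ln(134/22.9) = 25.60 · ln(5.852)
= 25.60 · (1.7667) = 45.23 mV

45 mV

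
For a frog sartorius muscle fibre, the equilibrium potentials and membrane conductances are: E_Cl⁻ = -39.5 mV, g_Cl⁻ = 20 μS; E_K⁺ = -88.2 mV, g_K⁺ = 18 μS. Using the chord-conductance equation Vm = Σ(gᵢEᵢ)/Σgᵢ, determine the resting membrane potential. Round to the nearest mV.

-63 mV

Σ gᵢEᵢ = 20·(-39.5) + 18·(-88.2) = -2377.60
Σ gᵢ = 20 + 18 = 38
Vm = -2377.60 / 38 = -62.57 mV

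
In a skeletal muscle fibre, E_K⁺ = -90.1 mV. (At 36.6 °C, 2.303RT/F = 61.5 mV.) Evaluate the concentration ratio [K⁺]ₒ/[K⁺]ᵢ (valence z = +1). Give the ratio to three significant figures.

0.0343

log₁₀([out]/[in]) = E·z/(61.5) = -90.1 × 1 / 61.5 = -1.4650
[out]/[in] = 10^(-1.4650) = 0.03427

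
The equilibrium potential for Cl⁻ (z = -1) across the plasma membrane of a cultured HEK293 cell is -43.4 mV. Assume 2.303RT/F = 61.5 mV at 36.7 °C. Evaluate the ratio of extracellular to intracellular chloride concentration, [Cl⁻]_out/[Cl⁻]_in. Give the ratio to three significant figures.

5.08

log₁₀([out]/[in]) = E·z/(61.5) = -43.4 × -1 / 61.5 = 0.7057
[out]/[in] = 10^(0.7057) = 5.078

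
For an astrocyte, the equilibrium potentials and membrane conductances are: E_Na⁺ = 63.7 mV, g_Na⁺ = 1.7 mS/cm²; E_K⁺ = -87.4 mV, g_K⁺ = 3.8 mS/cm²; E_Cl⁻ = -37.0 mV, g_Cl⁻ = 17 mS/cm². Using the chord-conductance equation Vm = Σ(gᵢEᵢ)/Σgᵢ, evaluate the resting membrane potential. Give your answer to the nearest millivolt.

-38 mV

Σ gᵢEᵢ = 1.7·(63.7) + 3.8·(-87.4) + 17·(-37.0) = -852.83
Σ gᵢ = 1.7 + 3.8 + 17 = 22.5
Vm = -852.83 / 22.5 = -37.90 mV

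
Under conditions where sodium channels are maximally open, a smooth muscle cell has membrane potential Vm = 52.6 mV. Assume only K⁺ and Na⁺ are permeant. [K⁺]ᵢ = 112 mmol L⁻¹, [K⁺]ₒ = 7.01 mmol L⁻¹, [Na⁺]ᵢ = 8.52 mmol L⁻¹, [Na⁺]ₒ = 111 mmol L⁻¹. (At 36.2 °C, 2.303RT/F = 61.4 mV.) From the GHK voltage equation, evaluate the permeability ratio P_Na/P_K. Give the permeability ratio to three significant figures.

16.0

Let α = P_Na/P_K. GHK: Vm = 61.4·log₁₀[(Kₒ + α·Naₒ)/(Kᵢ + α·Naᵢ)].
10^(Vm/61.4) = 10^(52.6/61.4) = 7.1891
So 7.1891·(Kᵢ + α·Naᵢ) = Kₒ + α·Naₒ → α = (7.1891·112.0 − 7.01) / (111.0 − 7.1891·8.52)
α = (805.2 − 7.01) / (111.0 − 61.25) = 798.2/49.75 = 16.04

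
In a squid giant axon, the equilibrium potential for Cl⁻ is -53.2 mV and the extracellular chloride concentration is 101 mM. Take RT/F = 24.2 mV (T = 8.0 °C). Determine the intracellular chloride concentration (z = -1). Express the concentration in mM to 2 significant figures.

11 mM

Nernst: E = (24.2/-1) · ln([out]/[in]), so ln([out]/[in]) = -53.2 × -1 / 24.2 = 2.1983.
[out]/[in] = e^(2.1983) = 9.01.
[in] = 101 / 9.01 = 11.21 mM.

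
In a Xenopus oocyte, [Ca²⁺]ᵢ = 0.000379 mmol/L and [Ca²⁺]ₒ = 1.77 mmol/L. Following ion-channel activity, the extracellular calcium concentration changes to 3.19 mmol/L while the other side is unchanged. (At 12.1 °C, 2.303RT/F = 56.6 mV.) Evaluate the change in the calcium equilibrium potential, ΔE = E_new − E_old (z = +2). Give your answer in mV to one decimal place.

E_old = (56.6/2)·log₁₀(1.77/0.000379) = 103.84 mV
E_new = (56.6/2)·log₁₀(3.19/0.000379) = 111.08 mV
ΔE = 111.08 − (103.84) = 7.24 mV

7.2 mV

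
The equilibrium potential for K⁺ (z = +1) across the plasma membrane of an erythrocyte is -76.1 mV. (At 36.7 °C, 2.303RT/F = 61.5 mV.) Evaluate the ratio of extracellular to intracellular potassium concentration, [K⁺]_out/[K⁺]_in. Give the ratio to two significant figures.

log₁₀([out]/[in]) = E·z/(61.5) = -76.1 × 1 / 61.5 = -1.2374
[out]/[in] = 10^(-1.2374) = 0.05789

0.058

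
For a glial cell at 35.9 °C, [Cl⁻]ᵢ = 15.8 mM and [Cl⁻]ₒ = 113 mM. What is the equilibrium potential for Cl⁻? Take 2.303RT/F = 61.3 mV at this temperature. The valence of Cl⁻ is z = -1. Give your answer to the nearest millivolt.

-52 mV

E = (61.3/z) · log₁₀([Cl⁻]_out/[Cl⁻]_in) with z = -1.
For an anion, dividing by z = -1 reverses the sign.
= (61.3/-1) · log₁₀(113/15.8) = -61.30 · log₁₀(7.152)
= -61.30 · (0.8544) = -52.38 mV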